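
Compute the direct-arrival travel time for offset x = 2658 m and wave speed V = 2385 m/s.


t = x / V
= 2658 / 2385
= 1.1145 s

1.1145


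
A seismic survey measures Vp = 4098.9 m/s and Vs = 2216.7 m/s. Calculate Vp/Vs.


Vp/Vs = 4098.9 / 2216.7
= 1.8491

1.8491


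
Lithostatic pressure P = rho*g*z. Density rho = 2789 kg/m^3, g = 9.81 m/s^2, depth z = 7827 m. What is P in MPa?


P = rho * g * z / 1e6
= 2789 * 9.81 * 7827 / 1e6
= 214147424.43 / 1e6
= 214.1474 MPa

214.1474


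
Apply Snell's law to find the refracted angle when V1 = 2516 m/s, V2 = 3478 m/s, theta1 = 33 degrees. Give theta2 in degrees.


sin(theta1) = sin(33 deg) = 0.544639
sin(theta2) = V2/V1 * sin(theta1) = 3478/2516 * 0.544639 = 0.752883
theta2 = arcsin(0.752883) = 48.8408 degrees

48.8408


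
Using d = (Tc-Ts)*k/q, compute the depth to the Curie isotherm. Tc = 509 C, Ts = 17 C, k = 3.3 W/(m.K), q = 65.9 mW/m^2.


T_Curie - T_surf = 509 - 17 = 492 C
Convert q to W/m^2: 65.9 mW/m^2 = 0.0659 W/m^2
d = 492 * 3.3 / 0.0659 = 24637.33 m

24637.33


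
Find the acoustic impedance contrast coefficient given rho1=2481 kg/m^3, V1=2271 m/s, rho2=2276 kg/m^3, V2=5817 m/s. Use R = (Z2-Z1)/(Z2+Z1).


Z1 = 2481 * 2271 = 5634351
Z2 = 2276 * 5817 = 13239492
R = (13239492 - 5634351) / (13239492 + 5634351) = 7605141 / 18873843 = 0.4029

0.4029


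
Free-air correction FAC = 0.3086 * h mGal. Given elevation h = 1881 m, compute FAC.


FAC = 0.3086 * h
= 0.3086 * 1881
= 580.4766 mGal

580.4766


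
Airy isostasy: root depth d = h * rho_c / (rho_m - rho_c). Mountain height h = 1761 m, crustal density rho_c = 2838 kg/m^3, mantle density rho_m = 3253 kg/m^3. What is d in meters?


rho_m - rho_c = 3253 - 2838 = 415
d = 1761 * 2838 / 415
= 4997718 / 415
= 12042.69 m

12042.69


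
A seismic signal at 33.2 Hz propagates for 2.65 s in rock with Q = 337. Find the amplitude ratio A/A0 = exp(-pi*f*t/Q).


pi*f*t/Q = pi*33.2*2.65/337 = 0.82017
A/A0 = exp(-0.82017) = 0.440357

0.440357


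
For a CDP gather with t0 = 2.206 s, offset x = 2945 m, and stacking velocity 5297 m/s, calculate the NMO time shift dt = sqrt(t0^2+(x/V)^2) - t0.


x/Vnmo = 2945/5297 = 0.555975
(x/Vnmo)^2 = 0.309108
t0^2 = 4.866436
sqrt(4.866436 + 0.309108) = 2.274982
dt = 2.274982 - 2.206 = 0.068982

0.068982


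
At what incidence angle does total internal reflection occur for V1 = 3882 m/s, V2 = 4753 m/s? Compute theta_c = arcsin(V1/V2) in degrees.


V1/V2 = 3882/4753 = 0.816747
theta_c = arcsin(0.816747) = 54.7605 degrees

54.7605


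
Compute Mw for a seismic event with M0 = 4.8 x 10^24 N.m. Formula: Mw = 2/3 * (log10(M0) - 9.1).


log10(M0) = log10(4.8 x 10^24) = 24.6812
Mw = 2/3 * (24.6812 - 9.1)
= 2/3 * 15.5812
= 10.39

10.39


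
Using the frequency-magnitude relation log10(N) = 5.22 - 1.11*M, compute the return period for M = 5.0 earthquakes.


log10(N) = 5.22 - 1.11*5.0 = -0.33
N = 10^-0.33 = 0.467735
T = 1/N = 1/0.467735 = 2.138 years

2.138


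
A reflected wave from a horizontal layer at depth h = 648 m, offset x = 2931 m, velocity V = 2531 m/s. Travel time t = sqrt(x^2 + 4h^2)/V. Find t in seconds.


x^2 + 4h^2 = 2931^2 + 4*648^2 = 8590761 + 1679616 = 10270377
sqrt(10270377) = 3204.7429
t = 3204.7429 / 2531 = 1.2662 s

1.2662


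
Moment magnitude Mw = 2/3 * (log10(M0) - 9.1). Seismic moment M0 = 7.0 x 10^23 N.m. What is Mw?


log10(M0) = log10(7.0 x 10^23) = 23.8451
Mw = 2/3 * (23.8451 - 9.1)
= 2/3 * 14.7451
= 9.83

9.83


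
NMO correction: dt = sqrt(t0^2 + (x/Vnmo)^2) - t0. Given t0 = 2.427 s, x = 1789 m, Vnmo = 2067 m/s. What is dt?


x/Vnmo = 1789/2067 = 0.865506
(x/Vnmo)^2 = 0.7491
t0^2 = 5.890329
sqrt(5.890329 + 0.7491) = 2.576709
dt = 2.576709 - 2.427 = 0.149709

0.149709


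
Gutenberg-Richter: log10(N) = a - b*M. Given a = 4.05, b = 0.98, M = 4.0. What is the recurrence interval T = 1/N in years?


log10(N) = 4.05 - 0.98*4.0 = 0.13
N = 10^0.13 = 1.348963
T = 1/N = 1/1.348963 = 0.7413 years

0.7413


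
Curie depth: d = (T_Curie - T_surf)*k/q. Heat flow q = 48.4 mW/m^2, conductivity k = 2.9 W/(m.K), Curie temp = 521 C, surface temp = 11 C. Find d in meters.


T_Curie - T_surf = 521 - 11 = 510 C
Convert q to W/m^2: 48.4 mW/m^2 = 0.0484 W/m^2
d = 510 * 2.9 / 0.0484 = 30557.85 m

30557.85


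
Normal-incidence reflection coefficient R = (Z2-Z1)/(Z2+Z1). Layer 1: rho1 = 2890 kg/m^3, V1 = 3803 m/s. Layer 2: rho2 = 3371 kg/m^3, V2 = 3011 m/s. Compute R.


Z1 = 2890 * 3803 = 10990670
Z2 = 3371 * 3011 = 10150081
R = (10150081 - 10990670) / (10150081 + 10990670) = -840589 / 21140751 = -0.0398

-0.0398


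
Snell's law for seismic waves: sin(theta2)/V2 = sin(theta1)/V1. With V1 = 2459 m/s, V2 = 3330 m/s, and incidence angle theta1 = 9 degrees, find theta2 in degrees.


sin(theta1) = sin(9 deg) = 0.156434
sin(theta2) = V2/V1 * sin(theta1) = 3330/2459 * 0.156434 = 0.211845
theta2 = arcsin(0.211845) = 12.2305 degrees

12.2305


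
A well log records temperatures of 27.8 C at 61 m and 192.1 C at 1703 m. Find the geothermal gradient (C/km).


dT = 192.1 - 27.8 = 164.3 C
dz = 1703 - 61 = 1642 m
gradient = dT/dz * 1000 = 164.3/1642 * 1000 = 100.0609 C/km

100.0609


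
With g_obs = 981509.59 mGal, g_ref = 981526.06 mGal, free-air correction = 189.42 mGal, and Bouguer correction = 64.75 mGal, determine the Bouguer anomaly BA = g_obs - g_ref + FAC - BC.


BA = g_obs - g_ref + FAC - BC
= 981509.59 - 981526.06 + 189.42 - 64.75
= 108.2 mGal

108.2


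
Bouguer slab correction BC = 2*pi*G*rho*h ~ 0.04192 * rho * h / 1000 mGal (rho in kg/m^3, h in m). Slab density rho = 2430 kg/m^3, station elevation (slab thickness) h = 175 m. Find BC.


BC = 0.04192 * rho * h / 1000
= 0.04192 * 2430 * 175 / 1000
= 17.8265 mGal

17.8265


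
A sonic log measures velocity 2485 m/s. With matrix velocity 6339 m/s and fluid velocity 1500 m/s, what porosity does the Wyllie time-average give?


1/V - 1/Vm = 1/2485 - 1/6339 = 0.00024466
1/Vf - 1/Vm = 1/1500 - 1/6339 = 0.00050891
phi = 0.00024466 / 0.00050891 = 0.4808

0.4808


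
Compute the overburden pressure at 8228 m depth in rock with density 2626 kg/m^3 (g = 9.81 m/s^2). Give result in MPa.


P = rho * g * z / 1e6
= 2626 * 9.81 * 8228 / 1e6
= 211962001.68 / 1e6
= 211.962 MPa

211.962


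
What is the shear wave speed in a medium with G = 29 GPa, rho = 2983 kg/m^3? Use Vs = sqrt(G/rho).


Convert G to Pa: G = 29e9 Pa
Compute G/rho = 29e9 / 2983 = 9721756.6209
Vs = sqrt(9721756.6209) = 3117.97 m/s

3117.97


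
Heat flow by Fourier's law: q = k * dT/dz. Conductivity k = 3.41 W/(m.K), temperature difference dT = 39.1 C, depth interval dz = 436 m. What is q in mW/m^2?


q = k * dT / dz * 1000
= 3.41 * 39.1 / 436 * 1000
= 0.305805 * 1000
= 305.805 mW/m^2

305.805


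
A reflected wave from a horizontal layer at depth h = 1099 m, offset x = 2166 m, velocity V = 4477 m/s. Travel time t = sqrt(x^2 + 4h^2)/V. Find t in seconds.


x^2 + 4h^2 = 2166^2 + 4*1099^2 = 4691556 + 4831204 = 9522760
sqrt(9522760) = 3085.897
t = 3085.897 / 4477 = 0.6893 s

0.6893


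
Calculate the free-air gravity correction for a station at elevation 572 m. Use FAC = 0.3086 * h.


FAC = 0.3086 * h
= 0.3086 * 572
= 176.5192 mGal

176.5192


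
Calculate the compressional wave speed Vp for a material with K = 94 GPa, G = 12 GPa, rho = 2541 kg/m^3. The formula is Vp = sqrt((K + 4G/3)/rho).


First compute the effective modulus:
K + 4G/3 = 94e9 + 4*12e9/3 = 110000000000.0 Pa
Then divide by density:
110000000000.0 / 2541 = 43290043.29 Pa/(kg/m^3)
Take the square root:
Vp = sqrt(43290043.29) = 6579.52 m/s

6579.52


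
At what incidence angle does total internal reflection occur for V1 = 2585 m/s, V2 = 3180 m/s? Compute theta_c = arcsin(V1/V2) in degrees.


V1/V2 = 2585/3180 = 0.812893
theta_c = arcsin(0.812893) = 54.3796 degrees

54.3796


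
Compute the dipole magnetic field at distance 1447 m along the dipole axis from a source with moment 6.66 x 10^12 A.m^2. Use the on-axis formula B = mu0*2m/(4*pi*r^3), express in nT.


m = 6.66 x 10^12 = 6660000000000 A.m^2
2m = 13320000000000 A.m^2
r^3 = 1447^3 = 3029741623
B = (4pi*10^-7) * 13320000000000 / (4*pi * 3029741623) * 1e9
= 16738405.658326 / 38072856100.37 * 1e9
= 439641.4499 nT

439641.4499


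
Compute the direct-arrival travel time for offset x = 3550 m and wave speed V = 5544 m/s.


t = x / V
= 3550 / 5544
= 0.6403 s

0.6403


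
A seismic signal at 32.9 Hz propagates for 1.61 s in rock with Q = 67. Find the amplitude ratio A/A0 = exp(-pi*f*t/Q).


pi*f*t/Q = pi*32.9*1.61/67 = 2.483687
A/A0 = exp(-2.483687) = 0.083435

0.083435


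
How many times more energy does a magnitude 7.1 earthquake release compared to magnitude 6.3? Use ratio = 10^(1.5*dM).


M2 - M1 = 7.1 - 6.3 = 0.8
1.5 * 0.8 = 1.2
ratio = 10^1.2 = 15.85

15.85


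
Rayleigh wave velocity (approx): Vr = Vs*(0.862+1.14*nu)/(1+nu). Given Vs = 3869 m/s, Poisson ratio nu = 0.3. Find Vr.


Numerator factor = 0.862 + 1.14*0.3 = 1.204
Denominator = 1 + 0.3 = 1.3
Vr = 3869 * 1.204 / 1.3 = 3583.29 m/s

3583.29


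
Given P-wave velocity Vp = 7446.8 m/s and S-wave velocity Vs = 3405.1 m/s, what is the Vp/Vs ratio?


Vp/Vs = 7446.8 / 3405.1
= 2.187

2.187


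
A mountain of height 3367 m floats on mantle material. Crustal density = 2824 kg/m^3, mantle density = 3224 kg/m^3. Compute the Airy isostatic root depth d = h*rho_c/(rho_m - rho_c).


rho_m - rho_c = 3224 - 2824 = 400
d = 3367 * 2824 / 400
= 9508408 / 400
= 23771.02 m

23771.02


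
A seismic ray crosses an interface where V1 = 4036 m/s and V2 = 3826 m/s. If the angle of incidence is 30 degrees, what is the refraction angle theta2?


sin(theta1) = sin(30 deg) = 0.5
sin(theta2) = V2/V1 * sin(theta1) = 3826/4036 * 0.5 = 0.473984
theta2 = arcsin(0.473984) = 28.2932 degrees

28.2932


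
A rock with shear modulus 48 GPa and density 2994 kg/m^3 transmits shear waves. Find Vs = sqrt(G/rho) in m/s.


Convert G to Pa: G = 48e9 Pa
Compute G/rho = 48e9 / 2994 = 16032064.1283
Vs = sqrt(16032064.1283) = 4004.01 m/s

4004.01


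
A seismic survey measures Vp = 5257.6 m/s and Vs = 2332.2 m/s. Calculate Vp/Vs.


Vp/Vs = 5257.6 / 2332.2
= 2.2544

2.2544


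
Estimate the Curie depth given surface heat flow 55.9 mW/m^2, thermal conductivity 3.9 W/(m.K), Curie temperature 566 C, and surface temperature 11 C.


T_Curie - T_surf = 566 - 11 = 555 C
Convert q to W/m^2: 55.9 mW/m^2 = 0.0559 W/m^2
d = 555 * 3.9 / 0.0559 = 38720.93 m

38720.93


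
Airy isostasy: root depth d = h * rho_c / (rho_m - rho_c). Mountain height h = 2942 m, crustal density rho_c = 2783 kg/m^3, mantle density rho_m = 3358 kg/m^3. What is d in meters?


rho_m - rho_c = 3358 - 2783 = 575
d = 2942 * 2783 / 575
= 8187586 / 575
= 14239.28 m

14239.28


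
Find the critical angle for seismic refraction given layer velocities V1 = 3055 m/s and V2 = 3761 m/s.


V1/V2 = 3055/3761 = 0.812284
theta_c = arcsin(0.812284) = 54.3197 degrees

54.3197


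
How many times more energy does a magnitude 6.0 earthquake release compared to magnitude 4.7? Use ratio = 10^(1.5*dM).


M2 - M1 = 6.0 - 4.7 = 1.3
1.5 * 1.3 = 1.95
ratio = 10^1.95 = 89.13

89.13


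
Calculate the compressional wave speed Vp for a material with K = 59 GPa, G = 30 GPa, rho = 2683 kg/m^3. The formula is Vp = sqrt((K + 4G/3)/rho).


First compute the effective modulus:
K + 4G/3 = 59e9 + 4*30e9/3 = 99000000000.0 Pa
Then divide by density:
99000000000.0 / 2683 = 36898993.6638 Pa/(kg/m^3)
Take the square root:
Vp = sqrt(36898993.6638) = 6074.45 m/s

6074.45


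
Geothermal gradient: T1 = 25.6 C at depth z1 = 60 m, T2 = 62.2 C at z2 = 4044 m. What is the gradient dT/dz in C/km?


dT = 62.2 - 25.6 = 36.6 C
dz = 4044 - 60 = 3984 m
gradient = dT/dz * 1000 = 36.6/3984 * 1000 = 9.1867 C/km

9.1867


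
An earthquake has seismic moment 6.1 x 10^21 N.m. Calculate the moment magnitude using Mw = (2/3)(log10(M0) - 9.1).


log10(M0) = log10(6.1 x 10^21) = 21.7853
Mw = 2/3 * (21.7853 - 9.1)
= 2/3 * 12.6853
= 8.46

8.46


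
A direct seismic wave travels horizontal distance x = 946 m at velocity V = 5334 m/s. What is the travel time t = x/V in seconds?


t = x / V
= 946 / 5334
= 0.1774 s

0.1774


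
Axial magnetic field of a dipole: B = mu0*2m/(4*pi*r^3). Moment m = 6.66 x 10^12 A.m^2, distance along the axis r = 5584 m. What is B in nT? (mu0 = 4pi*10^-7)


m = 6.66 x 10^12 = 6660000000000 A.m^2
2m = 13320000000000 A.m^2
r^3 = 5584^3 = 174115016704
B = (4pi*10^-7) * 13320000000000 / (4*pi * 174115016704) * 1e9
= 16738405.658326 / 2187993829427.8 * 1e9
= 7650.1156 nT

7650.1156


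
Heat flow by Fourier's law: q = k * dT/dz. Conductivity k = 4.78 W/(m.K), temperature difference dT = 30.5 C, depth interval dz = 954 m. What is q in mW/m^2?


q = k * dT / dz * 1000
= 4.78 * 30.5 / 954 * 1000
= 0.15282 * 1000
= 152.8197 mW/m^2

152.8197


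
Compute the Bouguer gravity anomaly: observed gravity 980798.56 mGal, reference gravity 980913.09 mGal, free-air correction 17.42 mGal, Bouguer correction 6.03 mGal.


BA = g_obs - g_ref + FAC - BC
= 980798.56 - 980913.09 + 17.42 - 6.03
= -103.14 mGal

-103.14


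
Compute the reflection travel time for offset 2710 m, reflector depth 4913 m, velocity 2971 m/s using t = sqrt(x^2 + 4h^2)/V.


x^2 + 4h^2 = 2710^2 + 4*4913^2 = 7344100 + 96550276 = 103894376
sqrt(103894376) = 10192.8591
t = 10192.8591 / 2971 = 3.4308 s

3.4308


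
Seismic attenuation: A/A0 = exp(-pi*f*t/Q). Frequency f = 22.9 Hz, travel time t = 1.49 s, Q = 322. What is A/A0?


pi*f*t/Q = pi*22.9*1.49/322 = 0.332901
A/A0 = exp(-0.332901) = 0.716841

0.716841


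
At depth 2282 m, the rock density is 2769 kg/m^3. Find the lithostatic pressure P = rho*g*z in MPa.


P = rho * g * z / 1e6
= 2769 * 9.81 * 2282 / 1e6
= 61987996.98 / 1e6
= 61.988 MPa

61.988


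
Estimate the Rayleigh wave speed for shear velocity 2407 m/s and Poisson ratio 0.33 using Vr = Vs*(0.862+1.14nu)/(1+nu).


Numerator factor = 0.862 + 1.14*0.33 = 1.2382
Denominator = 1 + 0.33 = 1.33
Vr = 2407 * 1.2382 / 1.33 = 2240.86 m/s

2240.86


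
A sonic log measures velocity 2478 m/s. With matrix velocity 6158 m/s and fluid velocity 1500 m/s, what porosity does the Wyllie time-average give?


1/V - 1/Vm = 1/2478 - 1/6158 = 0.00024116
1/Vf - 1/Vm = 1/1500 - 1/6158 = 0.00050428
phi = 0.00024116 / 0.00050428 = 0.4782

0.4782


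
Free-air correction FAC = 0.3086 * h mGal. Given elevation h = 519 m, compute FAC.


FAC = 0.3086 * h
= 0.3086 * 519
= 160.1634 mGal

160.1634


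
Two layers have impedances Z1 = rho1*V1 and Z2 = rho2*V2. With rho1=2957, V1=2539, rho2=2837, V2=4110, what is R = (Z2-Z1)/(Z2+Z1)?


Z1 = 2957 * 2539 = 7507823
Z2 = 2837 * 4110 = 11660070
R = (11660070 - 7507823) / (11660070 + 7507823) = 4152247 / 19167893 = 0.2166

0.2166


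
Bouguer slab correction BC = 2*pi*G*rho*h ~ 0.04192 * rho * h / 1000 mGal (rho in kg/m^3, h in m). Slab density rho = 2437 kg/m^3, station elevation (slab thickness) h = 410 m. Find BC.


BC = 0.04192 * rho * h / 1000
= 0.04192 * 2437 * 410 / 1000
= 41.8852 mGal

41.8852


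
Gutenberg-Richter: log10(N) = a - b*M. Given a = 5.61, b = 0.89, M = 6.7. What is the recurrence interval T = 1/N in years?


log10(N) = 5.61 - 0.89*6.7 = -0.353
N = 10^-0.353 = 0.443609
T = 1/N = 1/0.443609 = 2.2542 years

2.2542


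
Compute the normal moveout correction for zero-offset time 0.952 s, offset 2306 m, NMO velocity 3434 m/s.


x/Vnmo = 2306/3434 = 0.67152
(x/Vnmo)^2 = 0.450939
t0^2 = 0.906304
sqrt(0.906304 + 0.450939) = 1.165008
dt = 1.165008 - 0.952 = 0.213008

0.213008


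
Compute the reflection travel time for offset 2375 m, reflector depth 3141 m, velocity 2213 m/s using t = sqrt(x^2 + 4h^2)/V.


x^2 + 4h^2 = 2375^2 + 4*3141^2 = 5640625 + 39463524 = 45104149
sqrt(45104149) = 6715.9623
t = 6715.9623 / 2213 = 3.0348 s

3.0348


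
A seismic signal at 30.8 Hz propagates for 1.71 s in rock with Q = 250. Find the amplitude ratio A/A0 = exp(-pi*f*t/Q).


pi*f*t/Q = pi*30.8*1.71/250 = 0.661846
A/A0 = exp(-0.661846) = 0.515898

0.515898


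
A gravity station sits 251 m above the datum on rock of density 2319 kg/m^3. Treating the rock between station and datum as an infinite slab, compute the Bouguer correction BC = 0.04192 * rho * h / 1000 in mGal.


BC = 0.04192 * rho * h / 1000
= 0.04192 * 2319 * 251 / 1000
= 24.4003 mGal

24.4003


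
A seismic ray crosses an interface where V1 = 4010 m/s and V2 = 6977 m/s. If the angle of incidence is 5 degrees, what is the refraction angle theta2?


sin(theta1) = sin(5 deg) = 0.087156
sin(theta2) = V2/V1 * sin(theta1) = 6977/4010 * 0.087156 = 0.151642
theta2 = arcsin(0.151642) = 8.7221 degrees

8.7221


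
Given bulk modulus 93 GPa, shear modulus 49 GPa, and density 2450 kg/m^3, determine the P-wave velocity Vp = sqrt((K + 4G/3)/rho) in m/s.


First compute the effective modulus:
K + 4G/3 = 93e9 + 4*49e9/3 = 158333333333.33 Pa
Then divide by density:
158333333333.33 / 2450 = 64625850.3401 Pa/(kg/m^3)
Take the square root:
Vp = sqrt(64625850.3401) = 8039.02 m/s

8039.02


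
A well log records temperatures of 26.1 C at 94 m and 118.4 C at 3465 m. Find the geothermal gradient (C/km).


dT = 118.4 - 26.1 = 92.3 C
dz = 3465 - 94 = 3371 m
gradient = dT/dz * 1000 = 92.3/3371 * 1000 = 27.3806 C/km

27.3806


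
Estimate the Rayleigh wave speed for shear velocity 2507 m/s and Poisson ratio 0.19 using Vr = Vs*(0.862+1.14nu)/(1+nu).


Numerator factor = 0.862 + 1.14*0.19 = 1.0786
Denominator = 1 + 0.19 = 1.19
Vr = 2507 * 1.0786 / 1.19 = 2272.31 m/s

2272.31


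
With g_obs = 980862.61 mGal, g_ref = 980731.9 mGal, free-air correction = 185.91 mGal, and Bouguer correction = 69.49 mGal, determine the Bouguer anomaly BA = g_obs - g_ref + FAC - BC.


BA = g_obs - g_ref + FAC - BC
= 980862.61 - 980731.9 + 185.91 - 69.49
= 247.13 mGal

247.13


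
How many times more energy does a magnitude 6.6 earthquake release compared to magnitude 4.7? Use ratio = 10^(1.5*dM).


M2 - M1 = 6.6 - 4.7 = 1.9
1.5 * 1.9 = 2.85
ratio = 10^2.85 = 707.95

707.95


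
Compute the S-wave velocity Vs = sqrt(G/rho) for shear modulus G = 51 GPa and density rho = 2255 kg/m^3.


Convert G to Pa: G = 51e9 Pa
Compute G/rho = 51e9 / 2255 = 22616407.9823
Vs = sqrt(22616407.9823) = 4755.67 m/s

4755.67


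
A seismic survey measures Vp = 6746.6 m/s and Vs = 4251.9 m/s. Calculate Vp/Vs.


Vp/Vs = 6746.6 / 4251.9
= 1.5867

1.5867


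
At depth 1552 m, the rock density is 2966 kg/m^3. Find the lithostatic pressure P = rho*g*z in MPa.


P = rho * g * z / 1e6
= 2966 * 9.81 * 1552 / 1e6
= 45157705.92 / 1e6
= 45.1577 MPa

45.1577


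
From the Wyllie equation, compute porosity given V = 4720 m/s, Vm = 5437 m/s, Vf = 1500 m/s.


1/V - 1/Vm = 1/4720 - 1/5437 = 2.794e-05
1/Vf - 1/Vm = 1/1500 - 1/5437 = 0.00048274
phi = 2.794e-05 / 0.00048274 = 0.0579

0.0579


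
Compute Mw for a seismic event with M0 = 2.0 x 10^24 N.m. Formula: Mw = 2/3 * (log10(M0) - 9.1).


log10(M0) = log10(2.0 x 10^24) = 24.301
Mw = 2/3 * (24.301 - 9.1)
= 2/3 * 15.201
= 10.13

10.13


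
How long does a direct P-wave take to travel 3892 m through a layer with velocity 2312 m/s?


t = x / V
= 3892 / 2312
= 1.6834 s

1.6834


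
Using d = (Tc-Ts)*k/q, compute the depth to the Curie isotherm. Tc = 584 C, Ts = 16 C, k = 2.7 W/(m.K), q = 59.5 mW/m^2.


T_Curie - T_surf = 584 - 16 = 568 C
Convert q to W/m^2: 59.5 mW/m^2 = 0.0595 W/m^2
d = 568 * 2.7 / 0.0595 = 25774.79 m

25774.79


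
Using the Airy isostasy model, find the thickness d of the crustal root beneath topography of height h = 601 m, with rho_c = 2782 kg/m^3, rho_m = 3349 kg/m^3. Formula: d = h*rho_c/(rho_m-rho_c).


rho_m - rho_c = 3349 - 2782 = 567
d = 601 * 2782 / 567
= 1671982 / 567
= 2948.82 m

2948.82


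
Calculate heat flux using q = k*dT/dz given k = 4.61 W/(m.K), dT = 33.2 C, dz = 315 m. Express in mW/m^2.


q = k * dT / dz * 1000
= 4.61 * 33.2 / 315 * 1000
= 0.485879 * 1000
= 485.8794 mW/m^2

485.8794


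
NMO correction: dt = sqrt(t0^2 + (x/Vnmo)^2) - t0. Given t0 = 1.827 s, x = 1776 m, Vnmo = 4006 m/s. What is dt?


x/Vnmo = 1776/4006 = 0.443335
(x/Vnmo)^2 = 0.196546
t0^2 = 3.337929
sqrt(3.337929 + 0.196546) = 1.88002
dt = 1.88002 - 1.827 = 0.05302

0.05302


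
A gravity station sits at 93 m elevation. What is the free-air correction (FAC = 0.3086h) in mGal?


FAC = 0.3086 * h
= 0.3086 * 93
= 28.6998 mGal

28.6998


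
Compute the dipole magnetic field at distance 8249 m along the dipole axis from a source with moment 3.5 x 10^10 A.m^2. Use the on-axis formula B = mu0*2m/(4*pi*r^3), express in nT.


m = 3.5 x 10^10 = 35000000000 A.m^2
2m = 70000000000 A.m^2
r^3 = 8249^3 = 561311462249
B = (4pi*10^-7) * 70000000000 / (4*pi * 561311462249) * 1e9
= 87964.594301 / 7053647864708.81 * 1e9
= 12.4708 nT

12.4708


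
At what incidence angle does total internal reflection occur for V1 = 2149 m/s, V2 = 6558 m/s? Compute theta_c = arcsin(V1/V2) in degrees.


V1/V2 = 2149/6558 = 0.327691
theta_c = arcsin(0.327691) = 19.1287 degrees

19.1287


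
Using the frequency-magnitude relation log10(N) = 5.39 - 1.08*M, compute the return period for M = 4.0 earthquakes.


log10(N) = 5.39 - 1.08*4.0 = 1.07
N = 10^1.07 = 11.748976
T = 1/N = 1/11.748976 = 0.0851 years

0.0851


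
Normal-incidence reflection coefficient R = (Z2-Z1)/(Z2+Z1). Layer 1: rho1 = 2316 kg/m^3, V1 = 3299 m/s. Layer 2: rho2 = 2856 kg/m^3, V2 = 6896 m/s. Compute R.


Z1 = 2316 * 3299 = 7640484
Z2 = 2856 * 6896 = 19694976
R = (19694976 - 7640484) / (19694976 + 7640484) = 12054492 / 27335460 = 0.441

0.441


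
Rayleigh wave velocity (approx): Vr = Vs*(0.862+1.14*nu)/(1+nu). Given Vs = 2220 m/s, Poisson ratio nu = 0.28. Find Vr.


Numerator factor = 0.862 + 1.14*0.28 = 1.1812
Denominator = 1 + 0.28 = 1.28
Vr = 2220 * 1.1812 / 1.28 = 2048.64 m/s

2048.64


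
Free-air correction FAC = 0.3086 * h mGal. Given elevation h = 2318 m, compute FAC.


FAC = 0.3086 * h
= 0.3086 * 2318
= 715.3348 mGal

715.3348


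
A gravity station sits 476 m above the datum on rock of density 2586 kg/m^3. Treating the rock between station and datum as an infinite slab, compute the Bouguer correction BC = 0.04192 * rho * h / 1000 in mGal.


BC = 0.04192 * rho * h / 1000
= 0.04192 * 2586 * 476 / 1000
= 51.6008 mGal

51.6008


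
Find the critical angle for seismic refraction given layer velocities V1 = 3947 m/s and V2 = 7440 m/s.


V1/V2 = 3947/7440 = 0.530511
theta_c = arcsin(0.530511) = 32.04 degrees

32.04


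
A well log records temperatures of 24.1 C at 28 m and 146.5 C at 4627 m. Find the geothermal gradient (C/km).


dT = 146.5 - 24.1 = 122.4 C
dz = 4627 - 28 = 4599 m
gradient = dT/dz * 1000 = 122.4/4599 * 1000 = 26.6145 C/km

26.6145


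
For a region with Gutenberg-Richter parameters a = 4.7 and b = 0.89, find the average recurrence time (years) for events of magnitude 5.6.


log10(N) = 4.7 - 0.89*5.6 = -0.284
N = 10^-0.284 = 0.519996
T = 1/N = 1/0.519996 = 1.9231 years

1.9231


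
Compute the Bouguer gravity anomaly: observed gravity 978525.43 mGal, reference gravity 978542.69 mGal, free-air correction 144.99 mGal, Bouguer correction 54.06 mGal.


BA = g_obs - g_ref + FAC - BC
= 978525.43 - 978542.69 + 144.99 - 54.06
= 73.67 mGal

73.67


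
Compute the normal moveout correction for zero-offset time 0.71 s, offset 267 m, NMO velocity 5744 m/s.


x/Vnmo = 267/5744 = 0.046483
(x/Vnmo)^2 = 0.002161
t0^2 = 0.5041
sqrt(0.5041 + 0.002161) = 0.71152
dt = 0.71152 - 0.71 = 0.00152

0.00152


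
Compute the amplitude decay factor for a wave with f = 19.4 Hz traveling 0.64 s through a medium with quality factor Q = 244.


pi*f*t/Q = pi*19.4*0.64/244 = 0.159861
A/A0 = exp(-0.159861) = 0.852262

0.852262


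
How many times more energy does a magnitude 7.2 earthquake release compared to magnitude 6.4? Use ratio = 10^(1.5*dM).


M2 - M1 = 7.2 - 6.4 = 0.8
1.5 * 0.8 = 1.2
ratio = 10^1.2 = 15.85

15.85


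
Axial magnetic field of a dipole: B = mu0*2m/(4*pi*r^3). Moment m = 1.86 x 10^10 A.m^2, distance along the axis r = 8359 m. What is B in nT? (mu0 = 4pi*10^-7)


m = 1.86 x 10^10 = 18600000000 A.m^2
2m = 37200000000 A.m^2
r^3 = 8359^3 = 584067412279
B = (4pi*10^-7) * 37200000000 / (4*pi * 584067412279) * 1e9
= 46746.898685 / 7339607566467.63 * 1e9
= 6.3691 nT

6.3691


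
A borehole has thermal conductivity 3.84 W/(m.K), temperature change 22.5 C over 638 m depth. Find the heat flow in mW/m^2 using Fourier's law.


q = k * dT / dz * 1000
= 3.84 * 22.5 / 638 * 1000
= 0.135423 * 1000
= 135.4232 mW/m^2

135.4232


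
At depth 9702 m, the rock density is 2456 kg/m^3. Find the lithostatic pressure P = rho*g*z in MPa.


P = rho * g * z / 1e6
= 2456 * 9.81 * 9702 / 1e6
= 233753778.72 / 1e6
= 233.7538 MPa

233.7538


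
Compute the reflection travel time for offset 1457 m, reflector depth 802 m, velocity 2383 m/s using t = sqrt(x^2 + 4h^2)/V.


x^2 + 4h^2 = 1457^2 + 4*802^2 = 2122849 + 2572816 = 4695665
sqrt(4695665) = 2166.9483
t = 2166.9483 / 2383 = 0.9093 s

0.9093


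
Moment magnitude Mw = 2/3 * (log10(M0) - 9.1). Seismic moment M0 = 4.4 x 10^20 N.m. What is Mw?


log10(M0) = log10(4.4 x 10^20) = 20.6435
Mw = 2/3 * (20.6435 - 9.1)
= 2/3 * 11.5435
= 7.7

7.7


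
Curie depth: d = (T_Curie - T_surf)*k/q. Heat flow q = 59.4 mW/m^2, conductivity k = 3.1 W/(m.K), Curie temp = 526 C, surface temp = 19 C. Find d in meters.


T_Curie - T_surf = 526 - 19 = 507 C
Convert q to W/m^2: 59.4 mW/m^2 = 0.0594 W/m^2
d = 507 * 3.1 / 0.0594 = 26459.6 m

26459.6


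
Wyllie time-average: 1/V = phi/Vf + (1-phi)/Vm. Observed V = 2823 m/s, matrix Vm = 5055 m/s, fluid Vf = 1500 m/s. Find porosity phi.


1/V - 1/Vm = 1/2823 - 1/5055 = 0.00015641
1/Vf - 1/Vm = 1/1500 - 1/5055 = 0.00046884
phi = 0.00015641 / 0.00046884 = 0.3336

0.3336


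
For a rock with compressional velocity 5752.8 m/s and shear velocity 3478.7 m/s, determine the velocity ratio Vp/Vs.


Vp/Vs = 5752.8 / 3478.7
= 1.6537

1.6537


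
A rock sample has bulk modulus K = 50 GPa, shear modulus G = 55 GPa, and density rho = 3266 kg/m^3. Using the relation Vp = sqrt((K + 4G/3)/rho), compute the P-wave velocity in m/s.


First compute the effective modulus:
K + 4G/3 = 50e9 + 4*55e9/3 = 123333333333.33 Pa
Then divide by density:
123333333333.33 / 3266 = 37762808.7365 Pa/(kg/m^3)
Take the square root:
Vp = sqrt(37762808.7365) = 6145.15 m/s

6145.15


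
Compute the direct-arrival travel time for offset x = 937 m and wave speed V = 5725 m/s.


t = x / V
= 937 / 5725
= 0.1637 s

0.1637


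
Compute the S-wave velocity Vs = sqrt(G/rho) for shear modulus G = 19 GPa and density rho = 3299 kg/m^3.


Convert G to Pa: G = 19e9 Pa
Compute G/rho = 19e9 / 3299 = 5759321.0064
Vs = sqrt(5759321.0064) = 2399.86 m/s

2399.86


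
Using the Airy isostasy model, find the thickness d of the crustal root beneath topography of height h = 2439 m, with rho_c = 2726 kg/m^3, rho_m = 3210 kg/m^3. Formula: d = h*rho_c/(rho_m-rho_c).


rho_m - rho_c = 3210 - 2726 = 484
d = 2439 * 2726 / 484
= 6648714 / 484
= 13737.01 m

13737.01


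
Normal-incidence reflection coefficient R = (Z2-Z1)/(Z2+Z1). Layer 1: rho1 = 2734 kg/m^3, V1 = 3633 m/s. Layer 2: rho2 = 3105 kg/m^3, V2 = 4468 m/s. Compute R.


Z1 = 2734 * 3633 = 9932622
Z2 = 3105 * 4468 = 13873140
R = (13873140 - 9932622) / (13873140 + 9932622) = 3940518 / 23805762 = 0.1655

0.1655


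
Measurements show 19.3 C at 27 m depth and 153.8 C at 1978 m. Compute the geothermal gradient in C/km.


dT = 153.8 - 19.3 = 134.5 C
dz = 1978 - 27 = 1951 m
gradient = dT/dz * 1000 = 134.5/1951 * 1000 = 68.939 C/km

68.939


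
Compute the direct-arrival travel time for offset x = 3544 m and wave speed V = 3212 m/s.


t = x / V
= 3544 / 3212
= 1.1034 s

1.1034


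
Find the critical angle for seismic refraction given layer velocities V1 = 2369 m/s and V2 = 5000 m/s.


V1/V2 = 2369/5000 = 0.4738
theta_c = arcsin(0.4738) = 28.2812 degrees

28.2812


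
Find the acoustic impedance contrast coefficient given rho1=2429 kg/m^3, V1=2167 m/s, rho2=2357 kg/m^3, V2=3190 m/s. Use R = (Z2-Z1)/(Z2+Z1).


Z1 = 2429 * 2167 = 5263643
Z2 = 2357 * 3190 = 7518830
R = (7518830 - 5263643) / (7518830 + 5263643) = 2255187 / 12782473 = 0.1764

0.1764


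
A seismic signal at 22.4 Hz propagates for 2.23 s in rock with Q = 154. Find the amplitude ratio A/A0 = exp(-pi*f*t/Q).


pi*f*t/Q = pi*22.4*2.23/154 = 1.019018
A/A0 = exp(-1.019018) = 0.360949

0.360949


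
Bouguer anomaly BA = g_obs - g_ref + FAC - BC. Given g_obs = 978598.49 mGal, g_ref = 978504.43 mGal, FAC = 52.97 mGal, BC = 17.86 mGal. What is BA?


BA = g_obs - g_ref + FAC - BC
= 978598.49 - 978504.43 + 52.97 - 17.86
= 129.17 mGal

129.17


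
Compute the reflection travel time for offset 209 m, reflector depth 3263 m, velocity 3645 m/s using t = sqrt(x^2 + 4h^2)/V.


x^2 + 4h^2 = 209^2 + 4*3263^2 = 43681 + 42588676 = 42632357
sqrt(42632357) = 6529.3458
t = 6529.3458 / 3645 = 1.7913 s

1.7913


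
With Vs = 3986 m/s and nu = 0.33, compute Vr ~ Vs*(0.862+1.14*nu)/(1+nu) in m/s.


Numerator factor = 0.862 + 1.14*0.33 = 1.2382
Denominator = 1 + 0.33 = 1.33
Vr = 3986 * 1.2382 / 1.33 = 3710.88 m/s

3710.88


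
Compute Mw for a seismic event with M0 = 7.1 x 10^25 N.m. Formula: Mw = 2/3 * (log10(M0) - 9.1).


log10(M0) = log10(7.1 x 10^25) = 25.8513
Mw = 2/3 * (25.8513 - 9.1)
= 2/3 * 16.7513
= 11.17

11.17


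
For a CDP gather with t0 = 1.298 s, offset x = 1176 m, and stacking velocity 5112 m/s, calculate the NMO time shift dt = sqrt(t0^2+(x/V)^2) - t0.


x/Vnmo = 1176/5112 = 0.230047
(x/Vnmo)^2 = 0.052922
t0^2 = 1.684804
sqrt(1.684804 + 0.052922) = 1.318228
dt = 1.318228 - 1.298 = 0.020228

0.020228


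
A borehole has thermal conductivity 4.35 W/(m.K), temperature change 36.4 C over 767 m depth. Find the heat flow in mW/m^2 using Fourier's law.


q = k * dT / dz * 1000
= 4.35 * 36.4 / 767 * 1000
= 0.206441 * 1000
= 206.4407 mW/m^2

206.4407


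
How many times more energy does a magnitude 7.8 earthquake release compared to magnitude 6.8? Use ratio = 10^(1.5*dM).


M2 - M1 = 7.8 - 6.8 = 1.0
1.5 * 1.0 = 1.5
ratio = 10^1.5 = 31.62

31.62


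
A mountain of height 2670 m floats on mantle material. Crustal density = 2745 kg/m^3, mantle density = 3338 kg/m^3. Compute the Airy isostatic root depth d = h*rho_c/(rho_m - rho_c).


rho_m - rho_c = 3338 - 2745 = 593
d = 2670 * 2745 / 593
= 7329150 / 593
= 12359.44 m

12359.44


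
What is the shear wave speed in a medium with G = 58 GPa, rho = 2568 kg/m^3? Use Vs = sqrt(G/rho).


Convert G to Pa: G = 58e9 Pa
Compute G/rho = 58e9 / 2568 = 22585669.7819
Vs = sqrt(22585669.7819) = 4752.44 m/s

4752.44


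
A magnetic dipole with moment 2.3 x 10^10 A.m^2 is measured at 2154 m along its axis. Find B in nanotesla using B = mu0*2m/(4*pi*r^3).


m = 2.3 x 10^10 = 23000000000 A.m^2
2m = 46000000000 A.m^2
r^3 = 2154^3 = 9993948264
B = (4pi*10^-7) * 46000000000 / (4*pi * 9993948264) * 1e9
= 57805.304826 / 125587657786.16 * 1e9
= 460.2785 nT

460.2785


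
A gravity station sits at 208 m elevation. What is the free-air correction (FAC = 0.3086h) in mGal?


FAC = 0.3086 * h
= 0.3086 * 208
= 64.1888 mGal

64.1888


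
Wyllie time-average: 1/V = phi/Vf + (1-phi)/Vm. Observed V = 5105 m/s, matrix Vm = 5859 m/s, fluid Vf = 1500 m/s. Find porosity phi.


1/V - 1/Vm = 1/5105 - 1/5859 = 2.521e-05
1/Vf - 1/Vm = 1/1500 - 1/5859 = 0.00049599
phi = 2.521e-05 / 0.00049599 = 0.0508

0.0508


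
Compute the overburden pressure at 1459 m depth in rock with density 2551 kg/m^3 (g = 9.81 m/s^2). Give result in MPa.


P = rho * g * z / 1e6
= 2551 * 9.81 * 1459 / 1e6
= 36511927.29 / 1e6
= 36.5119 MPa

36.5119


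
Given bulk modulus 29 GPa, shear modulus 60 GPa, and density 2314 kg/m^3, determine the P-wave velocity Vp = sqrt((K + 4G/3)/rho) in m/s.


First compute the effective modulus:
K + 4G/3 = 29e9 + 4*60e9/3 = 109000000000.0 Pa
Then divide by density:
109000000000.0 / 2314 = 47104580.8124 Pa/(kg/m^3)
Take the square root:
Vp = sqrt(47104580.8124) = 6863.28 m/s

6863.28


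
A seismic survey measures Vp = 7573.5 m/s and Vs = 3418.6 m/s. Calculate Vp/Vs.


Vp/Vs = 7573.5 / 3418.6
= 2.2154

2.2154


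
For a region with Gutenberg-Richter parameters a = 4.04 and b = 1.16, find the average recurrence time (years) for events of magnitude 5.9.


log10(N) = 4.04 - 1.16*5.9 = -2.804
N = 10^-2.804 = 0.00157
T = 1/N = 1/0.00157 = 636.7955 years

636.7955


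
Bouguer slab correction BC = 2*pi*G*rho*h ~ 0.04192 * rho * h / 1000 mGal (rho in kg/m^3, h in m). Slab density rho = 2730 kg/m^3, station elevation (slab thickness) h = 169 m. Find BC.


BC = 0.04192 * rho * h / 1000
= 0.04192 * 2730 * 169 / 1000
= 19.3406 mGal

19.3406


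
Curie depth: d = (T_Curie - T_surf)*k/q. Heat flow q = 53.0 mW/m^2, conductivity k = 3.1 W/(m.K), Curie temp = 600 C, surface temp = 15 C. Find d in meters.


T_Curie - T_surf = 600 - 15 = 585 C
Convert q to W/m^2: 53.0 mW/m^2 = 0.053 W/m^2
d = 585 * 3.1 / 0.053 = 34216.98 m

34216.98


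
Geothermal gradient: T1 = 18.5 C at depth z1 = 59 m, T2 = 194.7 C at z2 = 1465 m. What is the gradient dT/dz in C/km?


dT = 194.7 - 18.5 = 176.2 C
dz = 1465 - 59 = 1406 m
gradient = dT/dz * 1000 = 176.2/1406 * 1000 = 125.3201 C/km

125.3201


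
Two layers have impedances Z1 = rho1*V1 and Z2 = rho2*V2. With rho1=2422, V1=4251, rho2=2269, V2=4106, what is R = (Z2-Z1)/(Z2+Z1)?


Z1 = 2422 * 4251 = 10295922
Z2 = 2269 * 4106 = 9316514
R = (9316514 - 10295922) / (9316514 + 10295922) = -979408 / 19612436 = -0.0499

-0.0499


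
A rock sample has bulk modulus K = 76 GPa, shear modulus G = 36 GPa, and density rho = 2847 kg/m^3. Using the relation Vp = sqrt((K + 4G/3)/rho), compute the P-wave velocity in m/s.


First compute the effective modulus:
K + 4G/3 = 76e9 + 4*36e9/3 = 124000000000.0 Pa
Then divide by density:
124000000000.0 / 2847 = 43554618.8971 Pa/(kg/m^3)
Take the square root:
Vp = sqrt(43554618.8971) = 6599.59 m/s

6599.59


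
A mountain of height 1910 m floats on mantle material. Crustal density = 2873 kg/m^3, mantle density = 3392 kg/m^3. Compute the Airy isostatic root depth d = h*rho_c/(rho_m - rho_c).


rho_m - rho_c = 3392 - 2873 = 519
d = 1910 * 2873 / 519
= 5487430 / 519
= 10573.08 m

10573.08


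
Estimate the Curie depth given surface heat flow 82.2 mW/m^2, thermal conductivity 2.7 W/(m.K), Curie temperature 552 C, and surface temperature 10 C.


T_Curie - T_surf = 552 - 10 = 542 C
Convert q to W/m^2: 82.2 mW/m^2 = 0.0822 W/m^2
d = 542 * 2.7 / 0.0822 = 17802.92 m

17802.92


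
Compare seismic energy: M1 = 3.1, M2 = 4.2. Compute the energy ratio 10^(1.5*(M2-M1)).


M2 - M1 = 4.2 - 3.1 = 1.1
1.5 * 1.1 = 1.65
ratio = 10^1.65 = 44.67

44.67


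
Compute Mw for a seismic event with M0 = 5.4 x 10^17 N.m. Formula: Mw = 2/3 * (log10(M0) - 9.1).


log10(M0) = log10(5.4 x 10^17) = 17.7324
Mw = 2/3 * (17.7324 - 9.1)
= 2/3 * 8.6324
= 5.75

5.75


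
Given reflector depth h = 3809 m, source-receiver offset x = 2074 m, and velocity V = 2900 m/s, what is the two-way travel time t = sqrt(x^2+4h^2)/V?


x^2 + 4h^2 = 2074^2 + 4*3809^2 = 4301476 + 58033924 = 62335400
sqrt(62335400) = 7895.2771
t = 7895.2771 / 2900 = 2.7225 s

2.7225


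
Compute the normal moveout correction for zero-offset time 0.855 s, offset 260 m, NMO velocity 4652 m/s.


x/Vnmo = 260/4652 = 0.05589
(x/Vnmo)^2 = 0.003124
t0^2 = 0.731025
sqrt(0.731025 + 0.003124) = 0.856825
dt = 0.856825 - 0.855 = 0.001825

0.001825


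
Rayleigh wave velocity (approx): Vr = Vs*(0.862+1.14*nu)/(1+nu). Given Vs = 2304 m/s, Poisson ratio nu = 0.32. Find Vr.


Numerator factor = 0.862 + 1.14*0.32 = 1.2268
Denominator = 1 + 0.32 = 1.32
Vr = 2304 * 1.2268 / 1.32 = 2141.32 m/s

2141.32


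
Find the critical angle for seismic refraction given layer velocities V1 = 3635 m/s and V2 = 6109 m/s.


V1/V2 = 3635/6109 = 0.595024
theta_c = arcsin(0.595024) = 36.5143 degrees

36.5143


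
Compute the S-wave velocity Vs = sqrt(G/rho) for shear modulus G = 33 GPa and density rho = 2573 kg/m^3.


Convert G to Pa: G = 33e9 Pa
Compute G/rho = 33e9 / 2573 = 12825495.5305
Vs = sqrt(12825495.5305) = 3581.27 m/s

3581.27


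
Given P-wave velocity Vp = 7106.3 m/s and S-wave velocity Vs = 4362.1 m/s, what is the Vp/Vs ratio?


Vp/Vs = 7106.3 / 4362.1
= 1.6291

1.6291


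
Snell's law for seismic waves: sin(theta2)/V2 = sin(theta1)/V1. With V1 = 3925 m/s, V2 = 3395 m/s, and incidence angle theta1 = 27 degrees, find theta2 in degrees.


sin(theta1) = sin(27 deg) = 0.45399
sin(theta2) = V2/V1 * sin(theta1) = 3395/3925 * 0.45399 = 0.392687
theta2 = arcsin(0.392687) = 23.1218 degrees

23.1218


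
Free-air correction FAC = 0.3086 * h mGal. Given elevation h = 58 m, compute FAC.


FAC = 0.3086 * h
= 0.3086 * 58
= 17.8988 mGal

17.8988


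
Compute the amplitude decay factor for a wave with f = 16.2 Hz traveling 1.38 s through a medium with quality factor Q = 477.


pi*f*t/Q = pi*16.2*1.38/477 = 0.14724
A/A0 = exp(-0.14724) = 0.863087

0.863087


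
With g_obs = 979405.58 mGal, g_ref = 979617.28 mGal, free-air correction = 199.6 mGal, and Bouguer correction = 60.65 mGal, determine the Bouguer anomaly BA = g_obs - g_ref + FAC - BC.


BA = g_obs - g_ref + FAC - BC
= 979405.58 - 979617.28 + 199.6 - 60.65
= -72.75 mGal

-72.75


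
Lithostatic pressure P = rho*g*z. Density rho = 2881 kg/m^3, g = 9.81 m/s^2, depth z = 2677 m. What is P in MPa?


P = rho * g * z / 1e6
= 2881 * 9.81 * 2677 / 1e6
= 75659006.97 / 1e6
= 75.659 MPa

75.659


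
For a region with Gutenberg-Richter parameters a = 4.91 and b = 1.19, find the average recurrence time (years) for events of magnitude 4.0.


log10(N) = 4.91 - 1.19*4.0 = 0.15
N = 10^0.15 = 1.412538
T = 1/N = 1/1.412538 = 0.7079 years

0.7079


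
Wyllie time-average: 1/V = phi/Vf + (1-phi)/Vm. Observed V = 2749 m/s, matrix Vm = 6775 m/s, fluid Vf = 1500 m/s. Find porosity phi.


1/V - 1/Vm = 1/2749 - 1/6775 = 0.00021617
1/Vf - 1/Vm = 1/1500 - 1/6775 = 0.00051907
phi = 0.00021617 / 0.00051907 = 0.4165

0.4165


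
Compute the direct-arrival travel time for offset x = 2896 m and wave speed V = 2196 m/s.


t = x / V
= 2896 / 2196
= 1.3188 s

1.3188


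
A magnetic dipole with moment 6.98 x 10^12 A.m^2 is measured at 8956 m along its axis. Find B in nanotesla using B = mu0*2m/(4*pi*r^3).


m = 6.98 x 10^12 = 6980000000000 A.m^2
2m = 13960000000000 A.m^2
r^3 = 8956^3 = 718360186816
B = (4pi*10^-7) * 13960000000000 / (4*pi * 718360186816) * 1e9
= 17542653.377645 / 9027180342130.15 * 1e9
= 1943.3148 nT

1943.3148


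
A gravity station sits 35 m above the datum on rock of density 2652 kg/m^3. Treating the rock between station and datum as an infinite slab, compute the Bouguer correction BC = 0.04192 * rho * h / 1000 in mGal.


BC = 0.04192 * rho * h / 1000
= 0.04192 * 2652 * 35 / 1000
= 3.891 mGal

3.891


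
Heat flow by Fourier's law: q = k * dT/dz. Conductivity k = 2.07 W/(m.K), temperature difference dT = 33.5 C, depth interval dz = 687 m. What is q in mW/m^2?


q = k * dT / dz * 1000
= 2.07 * 33.5 / 687 * 1000
= 0.100939 * 1000
= 100.9389 mW/m^2

100.9389


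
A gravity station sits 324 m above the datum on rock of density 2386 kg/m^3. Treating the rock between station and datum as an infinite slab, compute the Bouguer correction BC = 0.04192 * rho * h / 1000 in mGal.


BC = 0.04192 * rho * h / 1000
= 0.04192 * 2386 * 324 / 1000
= 32.4068 mGal

32.4068


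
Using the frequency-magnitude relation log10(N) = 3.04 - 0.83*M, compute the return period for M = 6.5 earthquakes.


log10(N) = 3.04 - 0.83*6.5 = -2.355
N = 10^-2.355 = 0.004416
T = 1/N = 1/0.004416 = 226.4644 years

226.4644
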